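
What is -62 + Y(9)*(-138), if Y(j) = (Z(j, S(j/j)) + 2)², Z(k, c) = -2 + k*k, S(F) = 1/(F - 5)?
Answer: -905480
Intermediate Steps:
S(F) = 1/(-5 + F)
Z(k, c) = -2 + k²
Y(j) = j⁴ (Y(j) = ((-2 + j²) + 2)² = (j²)² = j⁴)
-62 + Y(9)*(-138) = -62 + 9⁴*(-138) = -62 + 6561*(-138) = -62 - 905418 = -905480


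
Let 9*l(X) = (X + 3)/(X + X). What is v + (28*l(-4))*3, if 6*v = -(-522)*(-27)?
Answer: -14087/6 ≈ -2347.8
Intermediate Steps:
l(X) = (3 + X)/(18*X) (l(X) = ((X + 3)/(X + X))/9 = ((3 + X)/((2*X)))/9 = ((3 + X)*(1/(2*X)))/9 = ((3 + X)/(2*X))/9 = (3 + X)/(18*X))
v = -2349 (v = (-(-522)*(-27))/6 = (-1*14094)/6 = (⅙)*(-14094) = -2349)
v + (28*l(-4))*3 = -2349 + (28*((1/18)*(3 - 4)/(-4)))*3 = -2349 + (28*((1/18)*(-¼)*(-1)))*3 = -2349 + (28*(1/72))*3 = -2349 + (7/18)*3 = -2349 + 7/6 = -14087/6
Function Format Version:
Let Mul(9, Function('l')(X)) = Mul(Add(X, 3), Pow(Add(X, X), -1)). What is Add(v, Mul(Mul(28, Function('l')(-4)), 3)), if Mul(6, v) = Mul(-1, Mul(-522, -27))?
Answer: Rational(-14087, 6) ≈ -2347.8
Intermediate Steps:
Function('l')(X) = Mul(Rational(1, 18), Pow(X, -1), Add(3, X)) (Function('l')(X) = Mul(Rational(1, 9), Mul(Add(X, 3), Pow(Add(X, X), -1))) = Mul(Rational(1, 9), Mul(Add(3, X), Pow(Mul(2, X), -1))) = Mul(Rational(1, 9), Mul(Add(3, X), Mul(Rational(1, 2), Pow(X, -1)))) = Mul(Rational(1, 9), Mul(Rational(1, 2), Pow(X, -1), Add(3, X))) = Mul(Rational(1, 18), Pow(X, -1), Add(3, X)))
v = -2349 (v = Mul(Rational(1, 6), Mul(-1, Mul(-522, -27))) = Mul(Rational(1, 6), Mul(-1, 14094)) = Mul(Rational(1, 6), -14094) = -2349)
Add(v, Mul(Mul(28, Function('l')(-4)), 3)) = Add(-2349, Mul(Mul(28, Mul(Rational(1, 18), Pow(-4, -1), Add(3, -4))), 3)) = Add(-2349, Mul(Mul(28, Mul(Rational(1, 18), Rational(-1, 4), -1)), 3)) = Add(-2349, Mul(Mul(28, Rational(1, 72)), 3)) = Add(-2349, Mul(Rational(7, 18), 3)) = Add(-2349, Rational(7, 6)) = Rational(-14087, 6)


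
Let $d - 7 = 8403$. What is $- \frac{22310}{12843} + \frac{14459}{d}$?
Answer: $- \frac{1930163}{108009630} \approx -0.01787$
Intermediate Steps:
$d = 8410$ ($d = 7 + 8403 = 8410$)
$- \frac{22310}{12843} + \frac{14459}{d} = - \frac{22310}{12843} + \frac{14459}{8410} = - \frac{1930163}{108009630}$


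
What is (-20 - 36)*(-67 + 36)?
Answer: 1736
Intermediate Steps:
(-20 - 36)*(-67 + 36) = -56*(-31) = 1736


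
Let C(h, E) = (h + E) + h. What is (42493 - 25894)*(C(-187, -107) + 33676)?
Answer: 551003805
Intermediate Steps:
C(h, E) = E + 2*h (C(h, E) = (E + h) + h = E + 2*h)
(42493 - 25894)*(C(-187, -107) + 33676) = (42493 - 25894)*((-107 + 2*(-187)) + 33676) = 16599*((-107 - 374) + 33676) = 16599*(-481 + 33676) = 16599*33195 = 551003805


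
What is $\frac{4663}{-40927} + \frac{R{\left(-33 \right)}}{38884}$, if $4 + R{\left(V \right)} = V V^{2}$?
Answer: $- \frac{1652273399}{1591405468} \approx -1.0382$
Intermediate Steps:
$R{\left(V \right)} = -4 + V^{3}$ ($R{\left(V \right)} = -4 + V V^{2} = -4 + V^{3}$)
$\frac{4663}{-40927} + \frac{R{\left(-33 \right)}}{38884} = \frac{4663}{-40927} + \frac{-4 + \left(-33\right)^{3}}{38884} = 4663 \left(- \frac{1}{40927}\right) + \left(-4 - 35937\right) \frac{1}{38884} = - \frac{4663}{40927} - \frac{35941}{38884} = - \frac{1652273399}{1591405468}$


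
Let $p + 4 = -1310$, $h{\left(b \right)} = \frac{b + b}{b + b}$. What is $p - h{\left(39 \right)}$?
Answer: $-1315$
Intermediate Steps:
$h{\left(b \right)} = 1$ ($h{\left(b \right)} = \frac{2 b}{2 b} = 2 b \frac{1}{2 b} = 1$)
$p = -1314$ ($p = -4 - 1310 = -1314$)
$p - h{\left(39 \right)} = -1314 - 1 = -1315$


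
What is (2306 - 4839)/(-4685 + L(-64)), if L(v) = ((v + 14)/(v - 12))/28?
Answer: 2695112/4984815 ≈ 0.54066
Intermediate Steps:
L(v) = (14 + v)/(28*(-12 + v)) (L(v) = ((14 + v)/(-12 + v))*(1/28) = (14 + v)/(28*(-12 + v)))
(2306 - 4839)/(-4685 + L(-64)) = (2306 - 4839)/(-4685 + (14 - 64)/(28*(-12 - 64))) = -2533/(-4685 + (1/28)*(-50)/(-76)) = -2533/(-4685 + (1/28)*(-1/76)*(-50)) = -2533/(-4685 + 25/1064) = -2533/(-4984815/1064) = -2533*(-1064/4984815) = 2695112/4984815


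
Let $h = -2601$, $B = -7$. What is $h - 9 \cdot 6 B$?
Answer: $-2223$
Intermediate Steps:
$h - 9 \cdot 6 B = -2601 - 9 \cdot 6 \left(-7\right) = -2601 - 54 \left(-7\right) = -2601 - -378 = -2601 + 378 = -2223$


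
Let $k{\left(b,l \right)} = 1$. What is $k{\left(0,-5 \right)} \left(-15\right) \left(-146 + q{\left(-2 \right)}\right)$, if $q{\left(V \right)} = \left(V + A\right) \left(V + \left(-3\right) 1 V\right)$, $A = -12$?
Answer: $3030$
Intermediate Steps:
$q{\left(V \right)} = - 2 V \left(-12 + V\right)$ ($q{\left(V \right)} = \left(V - 12\right) \left(V + \left(-3\right) 1 V\right) = \left(-12 + V\right) \left(V - 3 V\right) = \left(-12 + V\right) \left(- 2 V\right) = - 2 V \left(-12 + V\right)$)
$k{\left(0,-5 \right)} \left(-15\right) \left(-146 + q{\left(-2 \right)}\right) = 1 \left(-15\right) \left(-146 + 2 \left(-2\right) \left(12 - -2\right)\right) = - 15 \left(-146 + 2 \left(-2\right) \left(12 + 2\right)\right) = - 15 \left(-146 + 2 \left(-2\right) 14\right) = - 15 \left(-146 - 56\right) = \left(-15\right) \left(-202\right) = 3030$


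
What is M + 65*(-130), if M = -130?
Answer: -8580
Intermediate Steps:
M + 65*(-130) = -130 + 65*(-130) = -130 - 8450 = -8580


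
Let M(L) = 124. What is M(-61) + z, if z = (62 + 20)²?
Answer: 6848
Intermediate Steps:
z = 6724 (z = 82² = 6724)
M(-61) + z = 124 + 6724 = 6848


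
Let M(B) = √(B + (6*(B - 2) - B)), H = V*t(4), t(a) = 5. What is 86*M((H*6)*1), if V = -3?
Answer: 172*I*√138 ≈ 2020.5*I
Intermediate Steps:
H = -15 (H = -3*5 = -15)
M(B) = √(-12 + 6*B) (M(B) = √(B + (6*(-2 + B) - B)) = √(B + ((-12 + 6*B) - B)) = √(B + (-12 + 5*B)) = √(-12 + 6*B))
86*M((H*6)*1) = 86*√(-12 + 6*(-15*6*1)) = 86*√(-12 + 6*(-90*1)) = 86*√(-12 + 6*(-90)) = 86*√(-12 - 540) = 86*√(-552) = 86*(2*I*√138) = 172*I*√138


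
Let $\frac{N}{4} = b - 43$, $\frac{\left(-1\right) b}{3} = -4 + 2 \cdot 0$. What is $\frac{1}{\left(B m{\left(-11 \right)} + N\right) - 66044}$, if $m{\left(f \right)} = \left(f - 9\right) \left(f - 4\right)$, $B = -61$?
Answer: $- \frac{1}{84468} \approx -1.1839 \cdot 10^{-5}$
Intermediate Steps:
$b = 12$ ($b = - 3 \left(-4 + 2 \cdot 0\right) = - 3 \left(-4 + 0\right) = \left(-3\right) \left(-4\right) = 12$)
$m{\left(f \right)} = \left(-9 + f\right) \left(-4 + f\right)$
$N = -124$ ($N = 4 \left(12 - 43\right) = 4 \left(-31\right) = -124$)
$\frac{1}{\left(B m{\left(-11 \right)} + N\right) - 66044} = \frac{1}{\left(- 61 \left(36 + \left(-11\right)^{2} - -143\right) - 124\right) - 66044} = \frac{1}{\left(- 61 \left(36 + 121 + 143\right) - 124\right) - 66044} = \frac{1}{\left(\left(-61\right) 300 - 124\right) - 66044} = \frac{1}{\left(-18300 - 124\right) - 66044} = \frac{1}{-18424 - 66044} = \frac{1}{-84468} = - \frac{1}{84468}$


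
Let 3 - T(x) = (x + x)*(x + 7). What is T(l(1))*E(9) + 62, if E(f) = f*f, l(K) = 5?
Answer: -9415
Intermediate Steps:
E(f) = f**2
T(x) = 3 - 2*x*(7 + x) (T(x) = 3 - (x + x)*(x + 7) = 3 - 2*x*(7 + x))
T(l(1))*E(9) + 62 = (3 - 14*5 - 2*5**2)*9**2 + 62 = (3 - 70 - 2*25)*81 + 62 = (3 - 70 - 50)*81 + 62 = -117*81 + 62 = -9477 + 62 = -9415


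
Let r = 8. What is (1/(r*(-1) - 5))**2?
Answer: 1/169 ≈ 0.0059172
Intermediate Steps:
(1/(r*(-1) - 5))**2 = (1/(8*(-1) - 5))**2 = (1/(-8 - 5))**2 = (1/(-13))**2 = (-1/13)**2 = 1/169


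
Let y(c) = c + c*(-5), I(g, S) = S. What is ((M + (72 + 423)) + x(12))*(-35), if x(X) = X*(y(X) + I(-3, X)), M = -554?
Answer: 17185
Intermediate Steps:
y(c) = -4*c (y(c) = c - 5*c = -4*c)
x(X) = -3*X² (x(X) = X*(-4*X + X) = X*(-3*X) = -3*X²)
((M + (72 + 423)) + x(12))*(-35) = ((-554 + (72 + 423)) - 3*12²)*(-35) = ((-554 + 495) - 3*144)*(-35) = (-59 - 432)*(-35) = -491*(-35) = 17185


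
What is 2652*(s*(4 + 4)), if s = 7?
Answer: 148512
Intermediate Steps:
2652*(s*(4 + 4)) = 2652*(7*(4 + 4)) = 2652*(7*8) = 2652*56 = 148512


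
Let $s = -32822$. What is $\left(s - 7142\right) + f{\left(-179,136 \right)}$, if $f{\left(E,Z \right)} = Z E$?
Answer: $-64308$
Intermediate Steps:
$f{\left(E,Z \right)} = E Z$
$\left(s - 7142\right) + f{\left(-179,136 \right)} = \left(-32822 - 7142\right) - 24344 = -39964 - 24344 = -64308$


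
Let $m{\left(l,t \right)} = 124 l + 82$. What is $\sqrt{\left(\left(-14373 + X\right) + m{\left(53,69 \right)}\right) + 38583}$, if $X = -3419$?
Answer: $\sqrt{27445} \approx 165.67$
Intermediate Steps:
$m{\left(l,t \right)} = 82 + 124 l$
$\sqrt{\left(\left(-14373 + X\right) + m{\left(53,69 \right)}\right) + 38583} = \sqrt{\left(\left(-14373 - 3419\right) + \left(82 + 124 \cdot 53\right)\right) + 38583} = \sqrt{\left(-17792 + \left(82 + 6572\right)\right) + 38583} = \sqrt{\left(-17792 + 6654\right) + 38583} = \sqrt{-11138 + 38583} = \sqrt{27445}$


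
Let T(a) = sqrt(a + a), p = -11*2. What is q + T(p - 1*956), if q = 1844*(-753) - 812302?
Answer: -2200834 + 2*I*sqrt(489) ≈ -2.2008e+6 + 44.227*I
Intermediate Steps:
p = -22
T(a) = sqrt(2)*sqrt(a) (T(a) = sqrt(2*a) = sqrt(2)*sqrt(a))
q = -2200834 (q = -1388532 - 812302 = -2200834)
q + T(p - 1*956) = -2200834 + sqrt(2)*sqrt(-22 - 1*956) = -2200834 + sqrt(2)*sqrt(-22 - 956) = -2200834 + sqrt(2)*sqrt(-978) = -2200834 + sqrt(2)*(I*sqrt(978)) = -2200834 + 2*I*sqrt(489)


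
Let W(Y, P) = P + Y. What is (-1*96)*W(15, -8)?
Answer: -672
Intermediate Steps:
(-1*96)*W(15, -8) = (-1*96)*(-8 + 15) = -96*7 = -672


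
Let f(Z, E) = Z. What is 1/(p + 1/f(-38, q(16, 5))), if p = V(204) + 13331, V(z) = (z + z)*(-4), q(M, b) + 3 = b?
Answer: 38/444561 ≈ 8.5478e-5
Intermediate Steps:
q(M, b) = -3 + b
V(z) = -8*z (V(z) = (2*z)*(-4) = -8*z)
p = 11699 (p = -8*204 + 13331 = -1632 + 13331 = 11699)
1/(p + 1/f(-38, q(16, 5))) = 1/(11699 + 1/(-38)) = 1/(11699 - 1/38) = 1/(444561/38) = 38/444561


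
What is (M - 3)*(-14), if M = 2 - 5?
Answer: 84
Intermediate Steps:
M = -3
(M - 3)*(-14) = (-3 - 3)*(-14) = -6*(-14) = 84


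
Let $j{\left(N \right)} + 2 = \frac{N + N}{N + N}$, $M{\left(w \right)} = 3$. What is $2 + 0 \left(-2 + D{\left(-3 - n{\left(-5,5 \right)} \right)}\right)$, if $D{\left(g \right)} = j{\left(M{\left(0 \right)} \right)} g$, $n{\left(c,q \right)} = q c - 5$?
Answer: $2$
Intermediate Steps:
$n{\left(c,q \right)} = -5 + c q$ ($n{\left(c,q \right)} = c q - 5 = -5 + c q$)
$j{\left(N \right)} = -1$ ($j{\left(N \right)} = -2 + \frac{N + N}{N + N} = -2 + \frac{2 N}{2 N} = -2 + 2 N \frac{1}{2 N} = -2 + 1 = -1$)
$D{\left(g \right)} = - g$
$2 + 0 \left(-2 + D{\left(-3 - n{\left(-5,5 \right)} \right)}\right) = 2 + 0 \left(-2 - \left(-3 - \left(-5 - 25\right)\right)\right) = 2 + 0 \left(-2 - \left(-3 - -30\right)\right) = 2 + 0 \left(-2 - \left(-3 + 30\right)\right) = 2 + 0 \left(-2 - 27\right) = 2 + 0 \left(-29\right) = 2 + 0 = 2$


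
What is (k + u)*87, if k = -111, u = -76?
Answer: -16269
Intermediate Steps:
(k + u)*87 = (-111 - 76)*87 = -187*87 = -16269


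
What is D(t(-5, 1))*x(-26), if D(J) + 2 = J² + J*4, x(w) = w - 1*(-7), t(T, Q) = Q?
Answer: -57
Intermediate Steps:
x(w) = 7 + w (x(w) = w + 7 = 7 + w)
D(J) = -2 + J² + 4*J (D(J) = -2 + (J² + J*4) = -2 + (J² + 4*J) = -2 + J² + 4*J)
D(t(-5, 1))*x(-26) = (-2 + 1² + 4*1)*(7 - 26) = (-2 + 1 + 4)*(-19) = 3*(-19) = -57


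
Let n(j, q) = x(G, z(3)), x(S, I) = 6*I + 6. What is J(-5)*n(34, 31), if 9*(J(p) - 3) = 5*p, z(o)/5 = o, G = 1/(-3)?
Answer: 64/3 ≈ 21.333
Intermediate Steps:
G = -⅓ ≈ -0.33333
z(o) = 5*o
x(S, I) = 6 + 6*I
n(j, q) = 96 (n(j, q) = 6 + 6*(5*3) = 6 + 6*15 = 6 + 90 = 96)
J(p) = 3 + 5*p/9 (J(p) = 3 + (5*p)/9 = 3 + 5*p/9)
J(-5)*n(34, 31) = (3 + (5/9)*(-5))*96 = (3 - 25/9)*96 = (2/9)*96 = 64/3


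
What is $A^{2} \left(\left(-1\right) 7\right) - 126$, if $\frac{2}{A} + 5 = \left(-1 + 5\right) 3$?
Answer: $- \frac{886}{7} \approx -126.57$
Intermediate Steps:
$A = \frac{2}{7}$ ($A = \frac{2}{-5 + \left(-1 + 5\right) 3} = \frac{2}{-5 + 4 \cdot 3} = \frac{2}{-5 + 12} = \frac{2}{7} \approx 0.28571$)
$A^{2} \left(\left(-1\right) 7\right) - 126 = \left(\frac{2}{7}\right)^{2} \left(\left(-1\right) 7\right) - 126 = \frac{4}{49} \left(-7\right) - 126 = - \frac{4}{7} - 126 = - \frac{886}{7}$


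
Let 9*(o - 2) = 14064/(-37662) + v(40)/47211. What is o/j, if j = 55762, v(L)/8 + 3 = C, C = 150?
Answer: 1976909/56206473781 ≈ 3.5172e-5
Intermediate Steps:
v(L) = 1176 (v(L) = -24 + 8*150 = -24 + 1200 = 1176)
o = 193737082/98781149 (o = 2 + (14064/(-37662) + 1176/47211)/9 = 2 + (14064*(-1/37662) + 1176*(1/47211))/9 = 2 + (-2344/6277 + 392/15737)/9 = 2 + (⅑)*(-34426944/98781149) = 2 - 3825216/98781149 = 193737082/98781149 ≈ 1.9613)
o/j = (193737082/98781149)/55762 = (193737082/98781149)*(1/55762) = 1976909/56206473781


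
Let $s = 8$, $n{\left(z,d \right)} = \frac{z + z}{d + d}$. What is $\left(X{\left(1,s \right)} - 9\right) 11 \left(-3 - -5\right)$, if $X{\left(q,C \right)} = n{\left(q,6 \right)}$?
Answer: $- \frac{583}{3} \approx -194.33$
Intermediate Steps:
$n{\left(z,d \right)} = \frac{z}{d}$ ($n{\left(z,d \right)} = \frac{2 z}{2 d} = 2 z \frac{1}{2 d} = \frac{z}{d}$)
$X{\left(q,C \right)} = \frac{q}{6}$
$\left(X{\left(1,s \right)} - 9\right) 11 \left(-3 - -5\right) = \left(\frac{1}{6} \cdot 1 - 9\right) 11 \left(-3 - -5\right) = \left(\frac{1}{6} - 9\right) 11 \left(-3 + 5\right) = - \frac{53 \cdot 11 \cdot 2}{6} = \left(- \frac{53}{6}\right) 22 = - \frac{583}{3}$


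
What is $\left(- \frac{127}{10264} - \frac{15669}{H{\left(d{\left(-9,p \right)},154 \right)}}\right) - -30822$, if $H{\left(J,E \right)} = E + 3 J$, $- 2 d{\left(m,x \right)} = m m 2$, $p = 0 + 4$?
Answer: $\frac{28316589025}{913496} \approx 30998.0$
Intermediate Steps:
$p = 4$
$d{\left(m,x \right)} = - m^{2}$ ($d{\left(m,x \right)} = - \frac{m m 2}{2} = - \frac{m^{2} \cdot 2}{2} = - \frac{2 m^{2}}{2} = - m^{2}$)
$\left(- \frac{127}{10264} - \frac{15669}{H{\left(d{\left(-9,p \right)},154 \right)}}\right) - -30822 = \left(- \frac{127}{10264} - \frac{15669}{154 + 3 \left(- \left(-9\right)^{2}\right)}\right) - -30822 = \left(\left(-127\right) \frac{1}{10264} - \frac{15669}{154 + 3 \left(\left(-1\right) 81\right)}\right) + 30822 = \left(- \frac{127}{10264} - \frac{15669}{154 + 3 \left(-81\right)}\right) + 30822 = \left(- \frac{127}{10264} - \frac{15669}{154 - 243}\right) + 30822 = \left(- \frac{127}{10264} - \frac{15669}{-89}\right) + 30822 = \left(- \frac{127}{10264} - - \frac{15669}{89}\right) + 30822 = \left(- \frac{127}{10264} + \frac{15669}{89}\right) + 30822 = \frac{160815313}{913496} + 30822 = \frac{28316589025}{913496}$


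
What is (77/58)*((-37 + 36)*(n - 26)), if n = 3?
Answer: 1771/58 ≈ 30.534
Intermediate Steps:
(77/58)*((-37 + 36)*(n - 26)) = (77/58)*((-37 + 36)*(3 - 26)) = (77*(1/58))*(-1*(-23)) = (77/58)*23 = 1771/58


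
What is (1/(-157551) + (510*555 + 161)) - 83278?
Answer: 31499644082/157551 ≈ 1.9993e+5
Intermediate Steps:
(1/(-157551) + (510*555 + 161)) - 83278 = (-1/157551 + (283050 + 161)) - 83278 = (-1/157551 + 283211) - 83278 = 44620176260/157551 - 83278 = 31499644082/157551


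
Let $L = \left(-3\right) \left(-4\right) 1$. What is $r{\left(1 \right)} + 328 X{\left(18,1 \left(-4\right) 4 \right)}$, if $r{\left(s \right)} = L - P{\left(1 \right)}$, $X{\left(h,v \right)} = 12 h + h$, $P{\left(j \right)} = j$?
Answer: $76763$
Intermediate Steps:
$L = 12$ ($L = 12 \cdot 1 = 12$)
$X{\left(h,v \right)} = 13 h$
$r{\left(s \right)} = 11$ ($r{\left(s \right)} = 12 - 1 = 11$)
$r{\left(1 \right)} + 328 X{\left(18,1 \left(-4\right) 4 \right)} = 11 + 328 \cdot 13 \cdot 18 = 11 + 328 \cdot 234 = 11 + 76752 = 76763$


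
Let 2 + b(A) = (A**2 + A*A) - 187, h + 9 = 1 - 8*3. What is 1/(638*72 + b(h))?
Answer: 1/47795 ≈ 2.0923e-5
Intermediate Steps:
h = -32 (h = -9 + (1 - 8*3) = -9 + (1 - 24) = -9 - 23 = -32)
b(A) = -189 + 2*A**2 (b(A) = -2 + ((A**2 + A*A) - 187) = -2 + ((A**2 + A**2) - 187) = -2 + (2*A**2 - 187) = -2 + (-187 + 2*A**2) = -189 + 2*A**2)
1/(638*72 + b(h)) = 1/(638*72 + (-189 + 2*(-32)**2)) = 1/(45936 + (-189 + 2*1024)) = 1/(45936 + (-189 + 2048)) = 1/(45936 + 1859) = 1/47795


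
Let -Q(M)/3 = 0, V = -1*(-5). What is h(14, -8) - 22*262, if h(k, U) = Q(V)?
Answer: -5764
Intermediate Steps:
V = 5
Q(M) = 0 (Q(M) = -3*0 = 0)
h(k, U) = 0
h(14, -8) - 22*262 = 0 - 22*262 = 0 - 5764 = -5764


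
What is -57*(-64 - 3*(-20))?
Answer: 228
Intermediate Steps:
-57*(-64 - 3*(-20)) = -57*(-64 + 60) = -57*(-4) = 228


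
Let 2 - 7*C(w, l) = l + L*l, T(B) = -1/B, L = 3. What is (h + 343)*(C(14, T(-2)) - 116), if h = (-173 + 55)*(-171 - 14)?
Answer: -2572068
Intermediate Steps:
h = 21830 (h = -118*(-185) = 21830)
C(w, l) = 2/7 - 4*l/7 (C(w, l) = 2/7 - (l + 3*l)/7 = 2/7 - 4*l/7)
(h + 343)*(C(14, T(-2)) - 116) = (21830 + 343)*((2/7 - (-4)/(7*(-2))) - 116) = 22173*((2/7 - (-4)*(-1)/(7*2)) - 116) = 22173*((2/7 - 4/7*½) - 116) = 22173*((2/7 - 2/7) - 116) = 22173*(0 - 116) = 22173*(-116) = -2572068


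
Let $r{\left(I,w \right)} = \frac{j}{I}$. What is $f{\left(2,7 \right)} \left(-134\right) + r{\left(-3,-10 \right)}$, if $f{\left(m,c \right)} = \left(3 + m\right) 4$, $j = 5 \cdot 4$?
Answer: $- \frac{8060}{3} \approx -2686.7$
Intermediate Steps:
$j = 20$
$f{\left(m,c \right)} = 12 + 4 m$
$r{\left(I,w \right)} = \frac{20}{I}$
$f{\left(2,7 \right)} \left(-134\right) + r{\left(-3,-10 \right)} = \left(12 + 4 \cdot 2\right) \left(-134\right) + \frac{20}{-3} = \left(12 + 8\right) \left(-134\right) + 20 \left(- \frac{1}{3}\right) = 20 \left(-134\right) - \frac{20}{3} = -2680 - \frac{20}{3} = - \frac{8060}{3}$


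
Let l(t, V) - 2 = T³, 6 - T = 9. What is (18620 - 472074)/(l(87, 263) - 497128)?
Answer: 453454/497153 ≈ 0.91210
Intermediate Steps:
T = -3 (T = 6 - 1*9 = 6 - 9 = -3)
l(t, V) = -25 (l(t, V) = 2 + (-3)³ = 2 - 27 = -25)
(18620 - 472074)/(l(87, 263) - 497128) = (18620 - 472074)/(-25 - 497128) = -453454/(-497153) = -453454*(-1/497153) = 453454/497153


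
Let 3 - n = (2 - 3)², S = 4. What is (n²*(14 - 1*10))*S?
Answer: 64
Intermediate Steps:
n = 2 (n = 3 - (2 - 3)² = 3 - 1*(-1)² = 3 - 1*1 = 3 - 1 = 2)
(n²*(14 - 1*10))*S = (2²*(14 - 1*10))*4 = (4*(14 - 10))*4 = (4*4)*4 = 16*4 = 64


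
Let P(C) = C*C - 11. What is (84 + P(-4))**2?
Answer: 7921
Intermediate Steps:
P(C) = -11 + C**2 (P(C) = C**2 - 11 = -11 + C**2)
(84 + P(-4))**2 = (84 + (-11 + (-4)**2))**2 = (84 + (-11 + 16))**2 = (84 + 5)**2 = 89**2 = 7921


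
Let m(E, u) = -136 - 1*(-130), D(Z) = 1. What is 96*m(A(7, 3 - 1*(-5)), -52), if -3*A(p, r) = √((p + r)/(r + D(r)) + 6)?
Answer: -576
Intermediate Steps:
A(p, r) = -√(6 + (p + r)/(1 + r))/3 (A(p, r) = -√((p + r)/(r + 1) + 6)/3 = -√((p + r)/(1 + r) + 6)/3 = -√(6 + (p + r)/(1 + r))/3)
m(E, u) = -6 (m(E, u) = -136 + 130 = -6)
96*m(A(7, 3 - 1*(-5)), -52) = 96*(-6) = -576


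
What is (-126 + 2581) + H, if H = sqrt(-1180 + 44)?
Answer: 2455 + 4*I*sqrt(71) ≈ 2455.0 + 33.705*I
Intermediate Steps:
H = 4*I*sqrt(71) (H = sqrt(-1136) = 4*I*sqrt(71) ≈ 33.705*I)
(-126 + 2581) + H = (-126 + 2581) + 4*I*sqrt(71) = 2455 + 4*I*sqrt(71)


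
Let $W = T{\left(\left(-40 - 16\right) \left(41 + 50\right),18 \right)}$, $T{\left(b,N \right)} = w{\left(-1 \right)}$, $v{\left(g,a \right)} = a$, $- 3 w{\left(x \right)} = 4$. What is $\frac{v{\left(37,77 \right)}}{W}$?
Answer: $- \frac{231}{4} \approx -57.75$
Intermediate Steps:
$w{\left(x \right)} = - \frac{4}{3}$ ($w{\left(x \right)} = \left(- \frac{1}{3}\right) 4 = - \frac{4}{3}$)
$T{\left(b,N \right)} = - \frac{4}{3}$
$W = - \frac{4}{3} \approx -1.3333$
$\frac{v{\left(37,77 \right)}}{W} = \frac{77}{- \frac{4}{3}} = 77 \left(- \frac{3}{4}\right) = - \frac{231}{4}$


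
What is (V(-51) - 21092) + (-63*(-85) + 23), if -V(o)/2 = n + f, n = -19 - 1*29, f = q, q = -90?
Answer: -15438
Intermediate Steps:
f = -90
n = -48 (n = -19 - 29 = -48)
V(o) = 276 (V(o) = -2*(-48 - 90) = -2*(-138) = 276)
(V(-51) - 21092) + (-63*(-85) + 23) = (276 - 21092) + (-63*(-85) + 23) = -20816 + (5355 + 23) = -20816 + 5378 = -15438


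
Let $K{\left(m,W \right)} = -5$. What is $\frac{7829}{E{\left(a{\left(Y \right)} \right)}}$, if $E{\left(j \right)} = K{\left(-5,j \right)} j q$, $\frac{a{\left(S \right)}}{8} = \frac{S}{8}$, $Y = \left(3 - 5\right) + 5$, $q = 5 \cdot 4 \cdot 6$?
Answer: $- \frac{7829}{1800} \approx -4.3494$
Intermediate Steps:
$q = 120$ ($q = 20 \cdot 6 = 120$)
$Y = 3$ ($Y = -2 + 5 = 3$)
$a{\left(S \right)} = S$ ($a{\left(S \right)} = 8 \frac{S}{8} = S$)
$E{\left(j \right)} = - 600 j$ ($E{\left(j \right)} = - 5 j 120 = - 600 j$)
$\frac{7829}{E{\left(a{\left(Y \right)} \right)}} = \frac{7829}{\left(-600\right) 3} = \frac{7829}{-1800} = 7829 \left(- \frac{1}{1800}\right) = - \frac{7829}{1800}$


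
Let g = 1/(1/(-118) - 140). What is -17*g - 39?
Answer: -642313/16521 ≈ -38.879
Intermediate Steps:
g = -118/16521 (g = 1/(-1/118 - 140) = 1/(-16521/118) = -118/16521 ≈ -0.0071424)
-17*g - 39 = -17*(-118/16521) - 39 = 2006/16521 - 39 = -642313/16521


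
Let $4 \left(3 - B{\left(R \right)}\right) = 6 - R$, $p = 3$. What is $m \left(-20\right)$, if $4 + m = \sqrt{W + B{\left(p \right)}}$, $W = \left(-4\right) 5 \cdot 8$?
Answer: $80 - 10 i \sqrt{631} \approx 80.0 - 251.2 i$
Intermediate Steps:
$W = -160$ ($W = \left(-20\right) 8 = -160$)
$B{\left(R \right)} = \frac{3}{2} + \frac{R}{4}$ ($B{\left(R \right)} = 3 - \frac{6 - R}{4} = 3 + \left(- \frac{3}{2} + \frac{R}{4}\right) = \frac{3}{2} + \frac{R}{4}$)
$m = -4 + \frac{i \sqrt{631}}{2}$ ($m = -4 + \sqrt{-160 + \left(\frac{3}{2} + \frac{1}{4} \cdot 3\right)} = -4 + \sqrt{-160 + \left(\frac{3}{2} + \frac{3}{4}\right)} = -4 + \sqrt{-160 + \frac{9}{4}} = -4 + \sqrt{- \frac{631}{4}} = -4 + \frac{i \sqrt{631}}{2} \approx -4.0 + 12.56 i$)
$m \left(-20\right) = \left(-4 + \frac{i \sqrt{631}}{2}\right) \left(-20\right) = 80 - 10 i \sqrt{631}$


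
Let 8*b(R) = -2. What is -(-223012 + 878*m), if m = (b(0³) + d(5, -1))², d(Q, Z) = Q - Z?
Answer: 1551865/8 ≈ 1.9398e+5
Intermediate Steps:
b(R) = -¼ (b(R) = (⅛)*(-2) = -¼)
m = 529/16 (m = (-¼ + (5 - 1*(-1)))² = (-¼ + (5 + 1))² = (-¼ + 6)² = (23/4)² = 529/16 ≈ 33.063)
-(-223012 + 878*m) = -878/(1/(529/16 - 254)) = -878/(1/(-3535/16)) = -878/(-16/3535) = -878*(-3535/16) = 1551865/8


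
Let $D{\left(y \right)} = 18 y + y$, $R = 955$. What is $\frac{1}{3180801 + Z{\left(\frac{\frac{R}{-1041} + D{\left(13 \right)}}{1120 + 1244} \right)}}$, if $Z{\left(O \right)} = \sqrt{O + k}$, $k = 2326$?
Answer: $\frac{1956927380031}{6224596565898893482} - \frac{3 \sqrt{97827973526291}}{6224596565898893482} \approx 3.1438 \cdot 10^{-7}$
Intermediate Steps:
$D{\left(y \right)} = 19 y$
$Z{\left(O \right)} = \sqrt{2326 + O}$ ($Z{\left(O \right)} = \sqrt{O + 2326} = \sqrt{2326 + O}$)
$\frac{1}{3180801 + Z{\left(\frac{\frac{R}{-1041} + D{\left(13 \right)}}{1120 + 1244} \right)}} = \frac{1}{3180801 + \sqrt{2326 + \frac{\frac{955}{-1041} + 19 \cdot 13}{1120 + 1244}}} = \frac{1}{3180801 + \sqrt{2326 + \frac{955 \left(- \frac{1}{1041}\right) + 247}{2364}}} = \frac{1}{3180801 + \sqrt{2326 + \left(- \frac{955}{1041} + 247\right) \frac{1}{2364}}} = \frac{1}{3180801 + \sqrt{2326 + \frac{256172}{1041} \cdot \frac{1}{2364}}} = \frac{1}{3180801 + \sqrt{2326 + \frac{64043}{615231}}} = \frac{1}{3180801 + \sqrt{\frac{1431091349}{615231}}} = \frac{1}{3180801 + \frac{\sqrt{97827973526291}}{205077}}$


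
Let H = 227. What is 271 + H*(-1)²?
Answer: 498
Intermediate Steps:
271 + H*(-1)² = 271 + 227*(-1)² = 271 + 227*1 = 271 + 227 = 498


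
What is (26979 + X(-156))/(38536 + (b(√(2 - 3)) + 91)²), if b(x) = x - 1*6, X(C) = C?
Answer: 61371024/104700325 - 455991*I/209400650 ≈ 0.58616 - 0.0021776*I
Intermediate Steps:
b(x) = -6 + x (b(x) = x - 6 = -6 + x)
(26979 + X(-156))/(38536 + (b(√(2 - 3)) + 91)²) = (26979 - 156)/(38536 + ((-6 + √(2 - 3)) + 91)²) = 26823/(38536 + ((-6 + √(-1)) + 91)²) = 26823/(38536 + ((-6 + I) + 91)²) = 26823/(38536 + (85 + I)²)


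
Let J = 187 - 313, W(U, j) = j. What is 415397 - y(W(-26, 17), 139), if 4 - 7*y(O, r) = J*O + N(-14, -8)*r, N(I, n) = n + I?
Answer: 2902575/7 ≈ 4.1465e+5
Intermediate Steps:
N(I, n) = I + n
J = -126
y(O, r) = 4/7 + 18*O + 22*r/7 (y(O, r) = 4/7 - (-126*O + (-14 - 8)*r)/7 = 4/7 - (-126*O - 22*r)/7 = 4/7 + (18*O + 22*r/7) = 4/7 + 18*O + 22*r/7)
415397 - y(W(-26, 17), 139) = 415397 - (4/7 + 18*17 + (22/7)*139) = 415397 - (4/7 + 306 + 3058/7) = 415397 - 1*5204/7 = 415397 - 5204/7 = 2902575/7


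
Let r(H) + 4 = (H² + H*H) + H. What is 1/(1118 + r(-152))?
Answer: 1/47170 ≈ 2.1200e-5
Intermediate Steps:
r(H) = -4 + H + 2*H² (r(H) = -4 + ((H² + H*H) + H) = -4 + ((H² + H²) + H) = -4 + (2*H² + H) = -4 + (H + 2*H²) = -4 + H + 2*H²)
1/(1118 + r(-152)) = 1/(1118 + (-4 - 152 + 2*(-152)²)) = 1/(1118 + (-4 - 152 + 2*23104)) = 1/(1118 + (-4 - 152 + 46208)) = 1/(1118 + 46052) = 1/47170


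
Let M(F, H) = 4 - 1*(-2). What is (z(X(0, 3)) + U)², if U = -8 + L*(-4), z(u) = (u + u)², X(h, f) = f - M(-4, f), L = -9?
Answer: 4096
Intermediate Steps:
M(F, H) = 6 (M(F, H) = 4 + 2 = 6)
X(h, f) = -6 + f (X(h, f) = f - 1*6 = f - 6 = -6 + f)
z(u) = 4*u² (z(u) = (2*u)² = 4*u²)
U = 28 (U = -8 - 9*(-4) = -8 + 36 = 28)
(z(X(0, 3)) + U)² = (4*(-6 + 3)² + 28)² = (4*(-3)² + 28)² = (4*9 + 28)² = (36 + 28)² = 64² = 4096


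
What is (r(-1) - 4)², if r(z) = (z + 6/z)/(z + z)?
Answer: ¼ ≈ 0.25000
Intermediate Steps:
r(z) = (z + 6/z)/(2*z) (r(z) = (z + 6/z)/((2*z)) = (z + 6/z)*(1/(2*z)) = (z + 6/z)/(2*z))
(r(-1) - 4)² = ((½ + 3/(-1)²) - 4)² = ((½ + 3*1) - 4)² = ((½ + 3) - 4)² = (7/2 - 4)² = (-½)² = ¼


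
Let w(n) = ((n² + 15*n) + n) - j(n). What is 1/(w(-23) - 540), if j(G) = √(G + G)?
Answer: I/(√46 - 379*I) ≈ -0.0026377 + 4.7202e-5*I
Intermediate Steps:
j(G) = √2*√G (j(G) = √(2*G) = √2*√G)
w(n) = n² + 16*n - √2*√n (w(n) = ((n² + 15*n) + n) - √2*√n = (n² + 16*n) - √2*√n = n² + 16*n - √2*√n)
1/(w(-23) - 540) = 1/(((-23)² + 16*(-23) - √2*√(-23)) - 540) = 1/((529 - 368 - √2*I*√23) - 540) = 1/((529 - 368 - I*√46) - 540) = 1/((161 - I*√46) - 540) = 1/(-379 - I*√46)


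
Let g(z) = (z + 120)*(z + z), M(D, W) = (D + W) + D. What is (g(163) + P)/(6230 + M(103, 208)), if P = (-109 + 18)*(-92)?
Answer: 50315/3322 ≈ 15.146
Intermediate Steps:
M(D, W) = W + 2*D
g(z) = 2*z*(120 + z) (g(z) = (120 + z)*(2*z) = 2*z*(120 + z))
P = 8372 (P = -91*(-92) = 8372)
(g(163) + P)/(6230 + M(103, 208)) = (2*163*(120 + 163) + 8372)/(6230 + (208 + 2*103)) = (2*163*283 + 8372)/(6230 + (208 + 206)) = (92258 + 8372)/(6230 + 414) = 100630/6644 = 100630*(1/6644) = 50315/3322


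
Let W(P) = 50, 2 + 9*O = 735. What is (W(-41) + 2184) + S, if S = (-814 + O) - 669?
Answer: 7492/9 ≈ 832.44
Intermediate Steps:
O = 733/9 (O = -2/9 + (⅑)*735 = -2/9 + 245/3 = 733/9 ≈ 81.444)
S = -12614/9 (S = (-814 + 733/9) - 669 = -6593/9 - 669 = -12614/9 ≈ -1401.6)
(W(-41) + 2184) + S = (50 + 2184) - 12614/9 = 2234 - 12614/9 = 7492/9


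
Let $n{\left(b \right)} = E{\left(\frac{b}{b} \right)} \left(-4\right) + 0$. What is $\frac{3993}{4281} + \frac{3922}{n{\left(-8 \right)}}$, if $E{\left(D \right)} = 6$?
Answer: $- \frac{2782375}{17124} \approx -162.48$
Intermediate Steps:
$n{\left(b \right)} = -24$ ($n{\left(b \right)} = 6 \left(-4\right) + 0 = -24 + 0 = -24$)
$\frac{3993}{4281} + \frac{3922}{n{\left(-8 \right)}} = \frac{3993}{4281} + \frac{3922}{-24} = 3993 \cdot \frac{1}{4281} + 3922 \left(- \frac{1}{24}\right) = \frac{1331}{1427} - \frac{1961}{12} = - \frac{2782375}{17124}$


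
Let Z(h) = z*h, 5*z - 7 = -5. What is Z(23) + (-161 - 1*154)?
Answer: -1529/5 ≈ -305.80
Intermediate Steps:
z = ⅖ (z = 7/5 + (⅕)*(-5) = 7/5 - 1 = ⅖ ≈ 0.40000)
Z(h) = 2*h/5
Z(23) + (-161 - 1*154) = (⅖)*23 + (-161 - 1*154) = 46/5 + (-161 - 154) = 46/5 - 315 = -1529/5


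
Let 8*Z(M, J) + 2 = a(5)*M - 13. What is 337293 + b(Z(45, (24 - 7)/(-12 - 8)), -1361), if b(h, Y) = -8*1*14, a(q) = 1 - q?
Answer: 337181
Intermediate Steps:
Z(M, J) = -15/8 - M/2 (Z(M, J) = -1/4 + ((1 - 1*5)*M - 13)/8 = -1/4 + ((1 - 5)*M - 13)/8 = -1/4 + (-4*M - 13)/8 = -1/4 + (-13 - 4*M)/8 = -1/4 + (-13/8 - M/2) = -15/8 - M/2)
b(h, Y) = -112 (b(h, Y) = -8*14 = -112)
337293 + b(Z(45, (24 - 7)/(-12 - 8)), -1361) = 337293 - 112 = 337181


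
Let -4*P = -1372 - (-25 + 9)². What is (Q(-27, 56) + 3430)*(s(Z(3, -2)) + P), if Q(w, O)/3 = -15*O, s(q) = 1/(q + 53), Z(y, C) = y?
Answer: 1481545/4 ≈ 3.7039e+5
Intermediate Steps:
s(q) = 1/(53 + q)
Q(w, O) = -45*O (Q(w, O) = 3*(-15*O) = -45*O)
P = 407 (P = -(-1372 - (-25 + 9)²)/4 = -(-1372 - 1*(-16)²)/4 = -(-1372 - 1*256)/4 = -(-1372 - 256)/4 = -¼*(-1628) = 407)
(Q(-27, 56) + 3430)*(s(Z(3, -2)) + P) = (-45*56 + 3430)*(1/(53 + 3) + 407) = (-2520 + 3430)*(1/56 + 407) = 910*(1/56 + 407) = 910*(22793/56) = 1481545/4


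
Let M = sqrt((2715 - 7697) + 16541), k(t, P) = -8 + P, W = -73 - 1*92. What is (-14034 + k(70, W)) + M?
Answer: -14207 + sqrt(11559) ≈ -14099.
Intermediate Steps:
W = -165 (W = -73 - 92 = -165)
M = sqrt(11559) (M = sqrt(-4982 + 16541) = sqrt(11559) ≈ 107.51)
(-14034 + k(70, W)) + M = (-14034 + (-8 - 165)) + sqrt(11559) = (-14034 - 173) + sqrt(11559) = -14207 + sqrt(11559)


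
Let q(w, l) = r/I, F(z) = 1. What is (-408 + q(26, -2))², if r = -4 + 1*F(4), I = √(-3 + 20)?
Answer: 2829897/17 + 144*√17 ≈ 1.6706e+5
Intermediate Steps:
I = √17 ≈ 4.1231
r = -3 (r = -4 + 1*1 = -4 + 1 = -3)
q(w, l) = -3*√17/17
(-408 + q(26, -2))² = (-408 - 3*√17/17)²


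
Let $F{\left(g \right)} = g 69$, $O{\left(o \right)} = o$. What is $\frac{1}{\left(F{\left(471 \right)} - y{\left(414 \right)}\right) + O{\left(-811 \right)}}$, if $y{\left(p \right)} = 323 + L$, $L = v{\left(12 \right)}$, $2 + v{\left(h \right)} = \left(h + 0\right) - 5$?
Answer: $\frac{1}{31360} \approx 3.1888 \cdot 10^{-5}$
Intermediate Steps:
$v{\left(h \right)} = -7 + h$ ($v{\left(h \right)} = -2 + \left(\left(h + 0\right) - 5\right) = -2 + \left(h - 5\right) = -2 + \left(-5 + h\right) = -7 + h$)
$L = 5$ ($L = -7 + 12 = 5$)
$F{\left(g \right)} = 69 g$
$y{\left(p \right)} = 328$ ($y{\left(p \right)} = 323 + 5 = 328$)
$\frac{1}{\left(F{\left(471 \right)} - y{\left(414 \right)}\right) + O{\left(-811 \right)}} = \frac{1}{\left(69 \cdot 471 - 328\right) - 811} = \frac{1}{\left(32499 - 328\right) - 811} = \frac{1}{32171 - 811} = \frac{1}{31360}$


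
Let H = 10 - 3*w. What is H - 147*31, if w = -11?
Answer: -4514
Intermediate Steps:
H = 43 (H = 10 - 3*(-11) = 10 + 33 = 43)
H - 147*31 = 43 - 147*31 = 43 - 4557 = -4514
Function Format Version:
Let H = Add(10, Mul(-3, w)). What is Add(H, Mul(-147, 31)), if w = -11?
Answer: -4514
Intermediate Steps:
H = 43 (H = Add(10, Mul(-3, -11)) = Add(10, 33) = 43)
Add(H, Mul(-147, 31)) = Add(43, Mul(-147, 31)) = Add(43, -4557) = -4514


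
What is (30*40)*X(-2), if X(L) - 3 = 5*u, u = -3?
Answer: -14400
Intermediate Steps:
X(L) = -12 (X(L) = 3 + 5*(-3) = 3 - 15 = -12)
(30*40)*X(-2) = (30*40)*(-12) = 1200*(-12) = -14400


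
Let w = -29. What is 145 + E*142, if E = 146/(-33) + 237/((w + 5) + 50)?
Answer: 347980/429 ≈ 811.14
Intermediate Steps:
E = 4025/858 (E = 146/(-33) + 237/((-29 + 5) + 50) = 146*(-1/33) + 237/(-24 + 50) = -146/33 + 237/26 = 4025/858 ≈ 4.6911)
145 + E*142 = 145 + (4025/858)*142 = 145 + 285775/429 = 347980/429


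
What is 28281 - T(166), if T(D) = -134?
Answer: 28415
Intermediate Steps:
28281 - T(166) = 28281 - 1*(-134) = 28281 + 134 = 28415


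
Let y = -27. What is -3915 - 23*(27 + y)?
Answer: -3915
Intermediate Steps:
-3915 - 23*(27 + y) = -3915 - 23*(27 - 27) = -3915 - 23*0 = -3915 - 1*0 = -3915 + 0 = -3915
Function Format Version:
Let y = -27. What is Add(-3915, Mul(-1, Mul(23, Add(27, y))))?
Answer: -3915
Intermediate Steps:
Add(-3915, Mul(-1, Mul(23, Add(27, y)))) = Add(-3915, Mul(-1, Mul(23, Add(27, -27)))) = Add(-3915, Mul(-1, Mul(23, 0))) = Add(-3915, Mul(-1, 0)) = Add(-3915, 0) = -3915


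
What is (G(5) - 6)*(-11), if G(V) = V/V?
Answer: 55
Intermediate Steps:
G(V) = 1
(G(5) - 6)*(-11) = (1 - 6)*(-11) = -5*(-11) = 55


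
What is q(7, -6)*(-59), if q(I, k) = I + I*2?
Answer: -1239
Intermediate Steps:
q(I, k) = 3*I (q(I, k) = I + 2*I = 3*I)
q(7, -6)*(-59) = (3*7)*(-59) = 21*(-59) = -1239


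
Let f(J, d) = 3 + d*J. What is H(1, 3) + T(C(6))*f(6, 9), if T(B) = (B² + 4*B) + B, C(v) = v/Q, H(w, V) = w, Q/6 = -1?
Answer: -227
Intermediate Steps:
Q = -6 (Q = 6*(-1) = -6)
C(v) = -v/6 (C(v) = v/(-6) = v*(-⅙) = -v/6)
f(J, d) = 3 + J*d
T(B) = B² + 5*B
H(1, 3) + T(C(6))*f(6, 9) = 1 + ((-⅙*6)*(5 - ⅙*6))*(3 + 6*9) = 1 + (-(5 - 1))*(3 + 54) = 1 - 1*4*57 = 1 - 4*57 = 1 - 228 = -227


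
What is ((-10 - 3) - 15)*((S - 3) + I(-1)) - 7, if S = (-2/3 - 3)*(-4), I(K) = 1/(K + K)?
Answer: -959/3 ≈ -319.67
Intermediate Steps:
I(K) = 1/(2*K)
S = 44/3 (S = (-2*⅓ - 3)*(-4) = (-⅔ - 3)*(-4) = -11/3*(-4) = 44/3 ≈ 14.667)
((-10 - 3) - 15)*((S - 3) + I(-1)) - 7 = ((-10 - 3) - 15)*((44/3 - 3) + (½)/(-1)) - 7 = (-13 - 15)*(35/3 + (½)*(-1)) - 7 = -28*(35/3 - ½) - 7 = -28*67/6 - 7 = -938/3 - 7 = -959/3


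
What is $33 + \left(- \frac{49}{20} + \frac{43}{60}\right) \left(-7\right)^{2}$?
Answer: $- \frac{779}{15} \approx -51.933$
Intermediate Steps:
$33 + \left(- \frac{49}{20} + \frac{43}{60}\right) \left(-7\right)^{2} = 33 + \left(\left(-49\right) \frac{1}{20} + 43 \cdot \frac{1}{60}\right) 49 = 33 + \left(- \frac{49}{20} + \frac{43}{60}\right) 49 = 33 - \frac{1274}{15} = - \frac{779}{15}$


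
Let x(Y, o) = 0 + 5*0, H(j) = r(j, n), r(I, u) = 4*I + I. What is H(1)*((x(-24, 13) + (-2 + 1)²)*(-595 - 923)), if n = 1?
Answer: -7590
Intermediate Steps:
r(I, u) = 5*I
H(j) = 5*j
x(Y, o) = 0 (x(Y, o) = 0 + 0 = 0)
H(1)*((x(-24, 13) + (-2 + 1)²)*(-595 - 923)) = (5*1)*((0 + (-2 + 1)²)*(-595 - 923)) = 5*((0 + (-1)²)*(-1518)) = 5*((0 + 1)*(-1518)) = 5*(1*(-1518)) = 5*(-1518) = -7590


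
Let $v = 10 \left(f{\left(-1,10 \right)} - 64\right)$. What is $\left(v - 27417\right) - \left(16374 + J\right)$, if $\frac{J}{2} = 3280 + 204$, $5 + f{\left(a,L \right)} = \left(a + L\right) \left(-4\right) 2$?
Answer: $-52169$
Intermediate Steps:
$f{\left(a,L \right)} = -5 - 8 L - 8 a$ ($f{\left(a,L \right)} = -5 + \left(a + L\right) \left(-4\right) 2 = -5 + \left(L + a\right) \left(-4\right) 2 = -5 + \left(- 4 L - 4 a\right) 2 = -5 - \left(8 L + 8 a\right) = -5 - 8 L - 8 a$)
$J = 6968$ ($J = 2 \left(3280 + 204\right) = 2 \cdot 3484 = 6968$)
$v = -1410$ ($v = 10 \left(\left(-5 - 80 - -8\right) - 64\right) = 10 \left(\left(-5 - 80 + 8\right) - 64\right) = 10 \left(-77 - 64\right) = 10 \left(-141\right) = -1410$)
$\left(v - 27417\right) - \left(16374 + J\right) = \left(-1410 - 27417\right) - 23342 = -28827 - 23342 = -52169$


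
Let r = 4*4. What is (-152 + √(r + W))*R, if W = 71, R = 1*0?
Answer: 0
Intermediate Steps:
R = 0
r = 16
(-152 + √(r + W))*R = (-152 + √(16 + 71))*0 = (-152 + √87)*0 = 0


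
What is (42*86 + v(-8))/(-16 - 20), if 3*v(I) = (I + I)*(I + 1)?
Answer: -2737/27 ≈ -101.37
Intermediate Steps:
v(I) = 2*I*(1 + I)/3 (v(I) = ((I + I)*(I + 1))/3 = ((2*I)*(1 + I))/3 = (2*I*(1 + I))/3 = 2*I*(1 + I)/3)
(42*86 + v(-8))/(-16 - 20) = (42*86 + (⅔)*(-8)*(1 - 8))/(-16 - 20) = (3612 + (⅔)*(-8)*(-7))/(-36) = (3612 + 112/3)*(-1/36) = (10948/3)*(-1/36) = -2737/27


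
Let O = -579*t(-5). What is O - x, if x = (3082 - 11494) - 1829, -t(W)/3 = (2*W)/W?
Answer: 13715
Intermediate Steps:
t(W) = -6 (t(W) = -3*2*W/W = -3*2 = -6)
O = 3474 (O = -579*(-6) = 3474)
x = -10241 (x = -8412 - 1829 = -10241)
O - x = 3474 - 1*(-10241) = 3474 + 10241 = 13715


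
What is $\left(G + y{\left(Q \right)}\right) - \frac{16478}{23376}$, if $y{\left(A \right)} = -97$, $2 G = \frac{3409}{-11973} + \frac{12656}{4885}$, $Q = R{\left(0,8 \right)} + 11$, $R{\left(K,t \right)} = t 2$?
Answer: $- \frac{22001243543921}{227869657080} \approx -96.552$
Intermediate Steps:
$R{\left(K,t \right)} = 2 t$
$Q = 27$ ($Q = 2 \cdot 8 + 11 = 16 + 11 = 27$)
$G = \frac{134877323}{116976210}$ ($G = \frac{\frac{3409}{-11973} + \frac{12656}{4885}}{2} = \frac{3409 \left(- \frac{1}{11973}\right) + 12656 \cdot \frac{1}{4885}}{2} = \frac{- \frac{3409}{11973} + \frac{12656}{4885}}{2} = \frac{1}{2} \cdot \frac{134877323}{58488105} = \frac{134877323}{116976210} \approx 1.153$)
$\left(G + y{\left(Q \right)}\right) - \frac{16478}{23376} = \left(\frac{134877323}{116976210} - 97\right) - \frac{16478}{23376} = - \frac{11211815047}{116976210} - \frac{8239}{11688} = - \frac{22001243543921}{227869657080}$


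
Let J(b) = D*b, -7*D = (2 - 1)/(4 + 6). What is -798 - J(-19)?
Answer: -55879/70 ≈ -798.27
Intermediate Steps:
D = -1/70 (D = -(2 - 1)/(7*(4 + 6)) = -1/(7*10) = -⅐*⅒ = -1/70 ≈ -0.014286)
J(b) = -b/70
-798 - J(-19) = -798 - (-1)*(-19)/70 = -798 - 1*19/70 = -798 - 19/70 = -55879/70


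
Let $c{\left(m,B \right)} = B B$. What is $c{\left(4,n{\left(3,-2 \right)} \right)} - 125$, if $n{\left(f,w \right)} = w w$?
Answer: $-109$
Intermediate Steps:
$n{\left(f,w \right)} = w^{2}$
$c{\left(m,B \right)} = B^{2}$
$c{\left(4,n{\left(3,-2 \right)} \right)} - 125 = \left(\left(-2\right)^{2}\right)^{2} - 125 = 4^{2} - 125 = 16 - 125 = -109$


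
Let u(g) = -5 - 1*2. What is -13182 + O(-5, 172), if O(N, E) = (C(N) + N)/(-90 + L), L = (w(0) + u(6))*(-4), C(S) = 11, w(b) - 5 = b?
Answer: -540465/41 ≈ -13182.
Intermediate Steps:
w(b) = 5 + b
u(g) = -7 (u(g) = -5 - 2 = -7)
L = 8 (L = ((5 + 0) - 7)*(-4) = (5 - 7)*(-4) = -2*(-4) = 8)
O(N, E) = -11/82 - N/82 (O(N, E) = (11 + N)/(-90 + 8) = (11 + N)/(-82) = (11 + N)*(-1/82) = -11/82 - N/82)
-13182 + O(-5, 172) = -13182 + (-11/82 - 1/82*(-5)) = -13182 + (-11/82 + 5/82) = -13182 - 3/41 = -540465/41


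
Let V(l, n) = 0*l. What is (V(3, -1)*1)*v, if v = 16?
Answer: 0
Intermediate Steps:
V(l, n) = 0
(V(3, -1)*1)*v = (0*1)*16 = 0*16 = 0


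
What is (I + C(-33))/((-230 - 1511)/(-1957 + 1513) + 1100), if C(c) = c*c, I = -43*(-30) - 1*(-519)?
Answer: 1286712/490141 ≈ 2.6252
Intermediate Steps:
I = 1809 (I = 1290 + 519 = 1809)
C(c) = c**2
(I + C(-33))/((-230 - 1511)/(-1957 + 1513) + 1100) = (1809 + (-33)**2)/((-230 - 1511)/(-1957 + 1513) + 1100) = (1809 + 1089)/(-1741/(-444) + 1100) = 2898/(-1741*(-1/444) + 1100) = 2898/(1741/444 + 1100) = 2898/(490141/444) = 2898*(444/490141) = 1286712/490141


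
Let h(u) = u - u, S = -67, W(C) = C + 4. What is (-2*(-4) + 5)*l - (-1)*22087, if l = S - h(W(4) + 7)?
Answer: 21216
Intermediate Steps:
W(C) = 4 + C
h(u) = 0
l = -67 (l = -67 - 1*0 = -67 + 0 = -67)
(-2*(-4) + 5)*l - (-1)*22087 = (-2*(-4) + 5)*(-67) - (-1)*22087 = (8 + 5)*(-67) - 1*(-22087) = 13*(-67) + 22087 = -871 + 22087 = 21216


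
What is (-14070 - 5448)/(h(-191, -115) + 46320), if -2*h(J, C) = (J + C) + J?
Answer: -39036/93137 ≈ -0.41912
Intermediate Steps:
h(J, C) = -J - C/2 (h(J, C) = -((J + C) + J)/2 = -((C + J) + J)/2 = -(C + 2*J)/2 = -J - C/2)
(-14070 - 5448)/(h(-191, -115) + 46320) = (-14070 - 5448)/((-1*(-191) - 1/2*(-115)) + 46320) = -19518/((191 + 115/2) + 46320) = -19518/(497/2 + 46320) = -19518/93137/2 = -19518*2/93137 = -39036/93137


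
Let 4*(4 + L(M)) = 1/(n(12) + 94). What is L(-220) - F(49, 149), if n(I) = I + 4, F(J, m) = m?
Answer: -67319/440 ≈ -153.00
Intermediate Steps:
n(I) = 4 + I
L(M) = -1759/440 (L(M) = -4 + 1/(4*((4 + 12) + 94)) = -4 + 1/(4*(16 + 94)) = -4 + (1/4)/110 = -4 + (1/4)*(1/110) = -4 + 1/440 = -1759/440)
L(-220) - F(49, 149) = -1759/440 - 1*149 = -1759/440 - 149 = -67319/440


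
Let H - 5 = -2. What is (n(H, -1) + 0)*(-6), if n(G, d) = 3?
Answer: -18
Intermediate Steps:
H = 3 (H = 5 - 2 = 3)
(n(H, -1) + 0)*(-6) = (3 + 0)*(-6) = 3*(-6) = -18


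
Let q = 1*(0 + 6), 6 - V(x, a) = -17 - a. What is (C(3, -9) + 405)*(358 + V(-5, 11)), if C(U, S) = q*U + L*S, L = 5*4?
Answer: 95256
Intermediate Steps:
V(x, a) = 23 + a (V(x, a) = 6 - (-17 - a) = 6 + (17 + a) = 23 + a)
L = 20
q = 6 (q = 1*6 = 6)
C(U, S) = 6*U + 20*S
(C(3, -9) + 405)*(358 + V(-5, 11)) = ((6*3 + 20*(-9)) + 405)*(358 + (23 + 11)) = ((18 - 180) + 405)*(358 + 34) = (-162 + 405)*392 = 243*392 = 95256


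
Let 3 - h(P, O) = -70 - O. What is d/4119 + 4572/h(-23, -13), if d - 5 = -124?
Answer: 1568744/20595 ≈ 76.171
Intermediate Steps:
h(P, O) = 73 + O (h(P, O) = 3 - (-70 - O) = 3 + (70 + O) = 73 + O)
d = -119 (d = 5 - 124 = -119)
d/4119 + 4572/h(-23, -13) = -119/4119 + 4572/(73 - 13) = -119*1/4119 + 4572/60 = -119/4119 + 4572*(1/60) = -119/4119 + 381/5 = 1568744/20595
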